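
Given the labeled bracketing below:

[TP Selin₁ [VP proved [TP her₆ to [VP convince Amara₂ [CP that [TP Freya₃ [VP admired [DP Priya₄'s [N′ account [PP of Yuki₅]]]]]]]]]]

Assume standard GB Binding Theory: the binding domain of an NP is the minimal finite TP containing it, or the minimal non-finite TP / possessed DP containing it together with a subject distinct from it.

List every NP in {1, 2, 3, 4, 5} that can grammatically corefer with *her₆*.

*her* is a pronoun, so Principle B applies: it must be free in its binding domain.
Binding domain of *her₆*: the matrix TP, whose subject is Selin₁.
*Selin₁* c-commands the pronoun within its binding domain → coindexation would violate Principle B.
*Amara₂*: the pronoun c-commands this R-expression → coindexation would violate Principle C on *Amara₂*.
*Freya₃*: the pronoun c-commands this R-expression → coindexation would violate Principle C on *Freya₃*.
*Priya₄*: the pronoun c-commands this R-expression → coindexation would violate Principle C on *Priya₄*.
*Yuki₅*: the pronoun c-commands this R-expression → coindexation would violate Principle C on *Yuki₅*.

none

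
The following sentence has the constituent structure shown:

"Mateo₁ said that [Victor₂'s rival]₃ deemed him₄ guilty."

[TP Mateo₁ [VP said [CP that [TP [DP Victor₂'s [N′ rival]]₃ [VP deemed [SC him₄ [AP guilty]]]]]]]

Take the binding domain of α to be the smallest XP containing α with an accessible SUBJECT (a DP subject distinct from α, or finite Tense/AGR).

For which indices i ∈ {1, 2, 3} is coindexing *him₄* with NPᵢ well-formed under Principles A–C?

*him* is a pronoun, so Principle B applies: it must be free in its binding domain.
Binding domain of *him₄*: the embedded TP, whose subject is [Victor₂'s rival]₃.
*Mateo₁* c-commands the pronoun but from outside its binding domain, and is not c-commanded by it → coindexation permitted.
*Victor₂* and the pronoun do not c-command one another → neither Principle B nor Principle C is at stake; coindexation permitted.
*[Victor₂'s rival]₃* c-commands the pronoun within its binding domain → coindexation would violate Principle B.

{1, 2}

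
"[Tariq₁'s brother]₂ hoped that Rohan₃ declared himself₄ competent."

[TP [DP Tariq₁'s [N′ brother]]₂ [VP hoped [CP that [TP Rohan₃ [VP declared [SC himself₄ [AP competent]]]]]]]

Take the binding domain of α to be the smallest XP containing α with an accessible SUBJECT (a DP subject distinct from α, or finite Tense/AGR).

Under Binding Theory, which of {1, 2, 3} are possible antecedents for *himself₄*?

*himself* is an anaphor, so Principle A applies: it must be bound in its binding domain.
Binding domain of *himself₄*: the embedded TP, whose subject is Rohan₃.
*Tariq₁* does not c-command the anaphor → cannot bind it.
*[Tariq₁'s brother]₂* c-commands the anaphor but is outside its binding domain → cannot satisfy Principle A.
*Rohan₃* c-commands the anaphor within its binding domain → licit binder.

{3}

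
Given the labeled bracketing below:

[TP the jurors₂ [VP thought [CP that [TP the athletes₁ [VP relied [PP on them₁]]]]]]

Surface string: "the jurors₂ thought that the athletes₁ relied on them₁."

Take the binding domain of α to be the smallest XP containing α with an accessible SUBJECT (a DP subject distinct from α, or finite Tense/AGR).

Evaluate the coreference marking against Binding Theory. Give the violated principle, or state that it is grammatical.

The two coindexed NPs are *the athletes₁* and *them₁*.
*them₁* is a pronoun. Its binding domain is the embedded TP, whose subject is the athletes₁.
*the athletes₁* c-commands it within that domain and carries the same index.
The pronoun is locally bound → Principle B violation.

Principle B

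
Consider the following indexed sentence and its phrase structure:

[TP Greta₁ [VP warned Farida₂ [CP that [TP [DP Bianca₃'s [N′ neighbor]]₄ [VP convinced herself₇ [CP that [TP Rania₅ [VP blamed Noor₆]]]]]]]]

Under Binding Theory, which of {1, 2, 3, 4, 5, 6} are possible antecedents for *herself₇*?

*herself* is an anaphor, so Principle A applies: it must be bound in its binding domain.
Binding domain of *herself₇*: the embedded TP, whose subject is [Bianca₃'s neighbor]₄.
*Greta₁* c-commands the anaphor but is outside its binding domain → cannot satisfy Principle A.
*Farida₂* c-commands the anaphor but is outside its binding domain → cannot satisfy Principle A.
*Bianca₃* does not c-command the anaphor → cannot bind it.
*[Bianca₃'s neighbor]₄* c-commands the anaphor within its binding domain → licit binder.
*Rania₅* does not c-command the anaphor → cannot bind it.
*Noor₆* does not c-command the anaphor → cannot bind it.

{4}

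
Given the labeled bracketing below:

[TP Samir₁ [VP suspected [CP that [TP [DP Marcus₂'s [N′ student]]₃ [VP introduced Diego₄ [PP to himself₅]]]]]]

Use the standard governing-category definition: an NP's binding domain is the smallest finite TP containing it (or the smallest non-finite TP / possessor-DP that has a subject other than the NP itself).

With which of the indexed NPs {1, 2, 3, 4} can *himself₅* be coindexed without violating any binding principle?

{3, 4}

*himself* is an anaphor, so Principle A applies: it must be bound in its binding domain.
Binding domain of *himself₅*: the embedded TP, whose subject is [Marcus₂'s student]₃.
*Samir₁* c-commands the anaphor but is outside its binding domain → cannot satisfy Principle A.
*Marcus₂* does not c-command the anaphor → cannot bind it.
*[Marcus₂'s student]₃* c-commands the anaphor within its binding domain → licit binder.
*Diego₄* c-commands the anaphor within its binding domain → licit binder.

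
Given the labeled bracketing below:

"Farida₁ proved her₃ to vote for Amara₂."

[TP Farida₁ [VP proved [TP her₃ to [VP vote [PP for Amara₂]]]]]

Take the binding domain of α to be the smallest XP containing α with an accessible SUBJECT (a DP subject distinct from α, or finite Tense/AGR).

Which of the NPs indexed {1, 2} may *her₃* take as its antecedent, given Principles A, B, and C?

none

*her* is a pronoun, so Principle B applies: it must be free in its binding domain.
Binding domain of *her₃*: the matrix TP, whose subject is Farida₁.
*Farida₁* c-commands the pronoun within its binding domain → coindexation would violate Principle B.
*Amara₂*: the pronoun c-commands this R-expression → coindexation would violate Principle C on *Amara₂*.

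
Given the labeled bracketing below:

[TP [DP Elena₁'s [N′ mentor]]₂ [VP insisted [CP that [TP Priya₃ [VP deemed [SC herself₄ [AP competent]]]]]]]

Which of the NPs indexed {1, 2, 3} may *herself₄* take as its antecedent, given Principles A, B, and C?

{3}

*herself* is an anaphor, so Principle A applies: it must be bound in its binding domain.
Binding domain of *herself₄*: the embedded TP, whose subject is Priya₃.
*Elena₁* does not c-command the anaphor → cannot bind it.
*[Elena₁'s mentor]₂* c-commands the anaphor but is outside its binding domain → cannot satisfy Principle A.
*Priya₃* c-commands the anaphor within its binding domain → licit binder.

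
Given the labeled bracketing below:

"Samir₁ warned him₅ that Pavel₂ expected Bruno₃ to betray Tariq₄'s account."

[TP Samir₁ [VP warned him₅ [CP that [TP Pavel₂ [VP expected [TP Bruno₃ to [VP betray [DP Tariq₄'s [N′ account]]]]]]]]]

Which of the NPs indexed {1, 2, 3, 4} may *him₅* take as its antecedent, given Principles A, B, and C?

*him* is a pronoun, so Principle B applies: it must be free in its binding domain.
Binding domain of *him₅*: the matrix TP, whose subject is Samir₁.
*Samir₁* c-commands the pronoun within its binding domain → coindexation would violate Principle B.
*Pavel₂*: the pronoun c-commands this R-expression → coindexation would violate Principle C on *Pavel₂*.
*Bruno₃*: the pronoun c-commands this R-expression → coindexation would violate Principle C on *Bruno₃*.
*Tariq₄*: the pronoun c-commands this R-expression → coindexation would violate Principle C on *Tariq₄*.

none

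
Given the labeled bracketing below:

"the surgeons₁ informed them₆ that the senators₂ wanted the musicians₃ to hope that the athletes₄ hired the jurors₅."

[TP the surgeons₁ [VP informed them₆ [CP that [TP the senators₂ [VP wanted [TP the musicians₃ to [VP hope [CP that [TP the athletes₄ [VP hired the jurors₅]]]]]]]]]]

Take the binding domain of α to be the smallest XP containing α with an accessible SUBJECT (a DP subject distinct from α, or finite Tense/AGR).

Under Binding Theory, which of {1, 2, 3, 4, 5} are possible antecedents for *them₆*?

*them* is a pronoun, so Principle B applies: it must be free in its binding domain.
Binding domain of *them₆*: the matrix TP, whose subject is the surgeons₁.
*the surgeons₁* c-commands the pronoun within its binding domain → coindexation would violate Principle B.
*the senators₂*: the pronoun c-commands this R-expression → coindexation would violate Principle C on *the senators₂*.
*the musicians₃*: the pronoun c-commands this R-expression → coindexation would violate Principle C on *the musicians₃*.
*the athletes₄*: the pronoun c-commands this R-expression → coindexation would violate Principle C on *the athletes₄*.
*the jurors₅*: the pronoun c-commands this R-expression → coindexation would violate Principle C on *the jurors₅*.

none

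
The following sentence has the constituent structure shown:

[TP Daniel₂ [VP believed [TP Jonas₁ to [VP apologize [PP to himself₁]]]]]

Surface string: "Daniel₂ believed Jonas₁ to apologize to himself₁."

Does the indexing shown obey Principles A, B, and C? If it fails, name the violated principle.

The two coindexed NPs are *Jonas₁* and *himself₁*.
*himself₁* is an anaphor; its binding domain is the embedded TP, whose subject is Jonas₁. *Jonas₁* c-commands it within that domain and shares its index, so Principle A is satisfied.
*Jonas₁* is an R-expression; *himself₁* does not c-command it, and no other NP shares its index, so Principle C is satisfied.
All principles are respected.

grammatical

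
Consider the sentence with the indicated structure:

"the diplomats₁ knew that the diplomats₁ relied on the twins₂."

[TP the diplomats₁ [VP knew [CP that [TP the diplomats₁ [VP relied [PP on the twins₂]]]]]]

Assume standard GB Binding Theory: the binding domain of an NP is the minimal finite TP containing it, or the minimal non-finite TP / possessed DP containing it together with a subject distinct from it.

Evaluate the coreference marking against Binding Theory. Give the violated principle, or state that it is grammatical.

Principle C

The two coindexed NPs are *the diplomats₁* (the higher occurrence) and *the diplomats₁* (the lower occurrence).
*the diplomats₁* (the lower occurrence) is an R-expression. Principle C requires it to be free everywhere.
*the diplomats₁* (the higher occurrence) c-commands it and carries the same index.
The R-expression is bound → Principle C violation.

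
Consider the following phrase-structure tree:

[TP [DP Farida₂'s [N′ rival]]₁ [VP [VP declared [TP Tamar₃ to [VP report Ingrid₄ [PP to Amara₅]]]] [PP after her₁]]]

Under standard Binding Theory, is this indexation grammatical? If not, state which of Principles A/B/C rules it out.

Principle B

The two coindexed NPs are *[Farida₂'s rival]₁* and *her₁*.
*her₁* is a pronoun. Its binding domain is the matrix TP, whose subject is [Farida₂'s rival]₁.
*[Farida₂'s rival]₁* c-commands it within that domain and carries the same index.
The pronoun is locally bound → Principle B violation.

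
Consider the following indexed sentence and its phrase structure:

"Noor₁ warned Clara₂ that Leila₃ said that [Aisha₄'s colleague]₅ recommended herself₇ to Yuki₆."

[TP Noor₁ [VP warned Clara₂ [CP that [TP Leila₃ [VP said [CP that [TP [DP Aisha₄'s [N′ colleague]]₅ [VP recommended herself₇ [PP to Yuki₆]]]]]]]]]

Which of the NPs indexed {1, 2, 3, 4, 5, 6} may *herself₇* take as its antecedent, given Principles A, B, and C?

*herself* is an anaphor, so Principle A applies: it must be bound in its binding domain.
Binding domain of *herself₇*: the embedded TP, whose subject is [Aisha₄'s colleague]₅.
*Noor₁* c-commands the anaphor but is outside its binding domain → cannot satisfy Principle A.
*Clara₂* c-commands the anaphor but is outside its binding domain → cannot satisfy Principle A.
*Leila₃* c-commands the anaphor but is outside its binding domain → cannot satisfy Principle A.
*Aisha₄* does not c-command the anaphor → cannot bind it.
*[Aisha₄'s colleague]₅* c-commands the anaphor within its binding domain → licit binder.
*Yuki₆* does not c-command the anaphor → cannot bind it.

{5}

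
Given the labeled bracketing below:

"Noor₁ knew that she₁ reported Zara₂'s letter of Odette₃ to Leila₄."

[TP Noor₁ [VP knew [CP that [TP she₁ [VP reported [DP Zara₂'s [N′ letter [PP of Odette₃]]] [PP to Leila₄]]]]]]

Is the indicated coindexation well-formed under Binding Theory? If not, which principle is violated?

grammatical

The two coindexed NPs are *Noor₁* and *she₁*.
*she₁* is a pronoun; nothing c-commands it within its binding domain (the embedded TP.), so Principle B holds trivially.
*Noor₁* is an R-expression; *she₁* does not c-command it, and no other NP shares its index, so Principle C is satisfied.
All principles are respected.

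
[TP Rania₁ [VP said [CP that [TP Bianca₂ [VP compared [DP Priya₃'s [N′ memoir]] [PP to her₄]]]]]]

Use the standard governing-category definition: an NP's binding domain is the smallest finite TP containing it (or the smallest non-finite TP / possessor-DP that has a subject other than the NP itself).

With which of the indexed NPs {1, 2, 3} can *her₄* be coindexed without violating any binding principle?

{1, 3}

*her* is a pronoun, so Principle B applies: it must be free in its binding domain.
Binding domain of *her₄*: the embedded TP, whose subject is Bianca₂.
*Rania₁* c-commands the pronoun but from outside its binding domain, and is not c-commanded by it → coindexation permitted.
*Bianca₂* c-commands the pronoun within its binding domain → coindexation would violate Principle B.
*Priya₃* and the pronoun do not c-command one another → neither Principle B nor Principle C is at stake; coindexation permitted.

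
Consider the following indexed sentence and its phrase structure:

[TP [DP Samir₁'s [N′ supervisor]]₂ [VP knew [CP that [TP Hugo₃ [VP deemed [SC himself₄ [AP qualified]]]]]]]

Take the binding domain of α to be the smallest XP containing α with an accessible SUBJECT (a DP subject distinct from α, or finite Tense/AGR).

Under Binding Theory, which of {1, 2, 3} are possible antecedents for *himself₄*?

*himself* is an anaphor, so Principle A applies: it must be bound in its binding domain.
Binding domain of *himself₄*: the embedded TP, whose subject is Hugo₃.
*Samir₁* does not c-command the anaphor → cannot bind it.
*[Samir₁'s supervisor]₂* c-commands the anaphor but is outside its binding domain → cannot satisfy Principle A.
*Hugo₃* c-commands the anaphor within its binding domain → licit binder.

{3}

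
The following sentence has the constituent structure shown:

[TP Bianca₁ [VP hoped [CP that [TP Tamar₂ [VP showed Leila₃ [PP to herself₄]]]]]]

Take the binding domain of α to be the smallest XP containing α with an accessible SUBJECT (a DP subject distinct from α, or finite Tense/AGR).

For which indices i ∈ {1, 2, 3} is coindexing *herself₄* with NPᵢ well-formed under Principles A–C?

*herself* is an anaphor, so Principle A applies: it must be bound in its binding domain.
Binding domain of *herself₄*: the embedded TP, whose subject is Tamar₂.
*Bianca₁* c-commands the anaphor but is outside its binding domain → cannot satisfy Principle A.
*Tamar₂* c-commands the anaphor within its binding domain → licit binder.
*Leila₃* c-commands the anaphor within its binding domain → licit binder.

{2, 3}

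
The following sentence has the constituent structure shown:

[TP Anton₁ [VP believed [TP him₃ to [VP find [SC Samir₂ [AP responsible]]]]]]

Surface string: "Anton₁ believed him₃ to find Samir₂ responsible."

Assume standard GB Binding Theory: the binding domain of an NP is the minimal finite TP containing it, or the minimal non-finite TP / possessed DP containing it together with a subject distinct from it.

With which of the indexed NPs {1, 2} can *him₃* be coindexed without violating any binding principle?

*him* is a pronoun, so Principle B applies: it must be free in its binding domain.
Binding domain of *him₃*: the matrix TP, whose subject is Anton₁.
*Anton₁* c-commands the pronoun within its binding domain → coindexation would violate Principle B.
*Samir₂*: the pronoun c-commands this R-expression → coindexation would violate Principle C on *Samir₂*.

none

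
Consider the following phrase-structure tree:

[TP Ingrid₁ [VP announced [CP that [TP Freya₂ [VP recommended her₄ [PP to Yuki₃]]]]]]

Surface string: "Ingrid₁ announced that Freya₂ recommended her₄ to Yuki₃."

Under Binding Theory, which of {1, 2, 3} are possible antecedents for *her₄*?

*her* is a pronoun, so Principle B applies: it must be free in its binding domain.
Binding domain of *her₄*: the embedded TP, whose subject is Freya₂.
*Ingrid₁* c-commands the pronoun but from outside its binding domain, and is not c-commanded by it → coindexation permitted.
*Freya₂* c-commands the pronoun within its binding domain → coindexation would violate Principle B.
*Yuki₃*: the pronoun c-commands this R-expression → coindexation would violate Principle C on *Yuki₃*.

{1}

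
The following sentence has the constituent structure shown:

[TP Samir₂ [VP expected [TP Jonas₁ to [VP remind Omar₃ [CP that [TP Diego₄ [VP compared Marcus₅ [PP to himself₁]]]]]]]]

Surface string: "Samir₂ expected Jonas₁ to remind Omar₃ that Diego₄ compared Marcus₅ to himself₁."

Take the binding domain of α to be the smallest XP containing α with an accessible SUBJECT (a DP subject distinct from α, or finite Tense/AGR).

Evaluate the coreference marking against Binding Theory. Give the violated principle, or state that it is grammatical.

The two coindexed NPs are *Jonas₁* and *himself₁*.
*himself₁* is an anaphor. Principle A requires it to be bound within its binding domain — the embedded TP, whose subject is Diego₄.
Within that domain it is c-commanded by *Diego₄*, *Marcus₅*, none of which share its index.
*Jonas₁* does c-command the anaphor, but from outside its binding domain.
The anaphor is unbound in its domain → Principle A violation.

Principle A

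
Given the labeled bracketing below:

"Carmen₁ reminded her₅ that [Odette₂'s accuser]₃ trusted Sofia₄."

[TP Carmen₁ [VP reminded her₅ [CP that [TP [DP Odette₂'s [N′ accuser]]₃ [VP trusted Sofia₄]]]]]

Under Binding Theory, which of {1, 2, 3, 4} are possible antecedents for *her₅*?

*her* is a pronoun, so Principle B applies: it must be free in its binding domain.
Binding domain of *her₅*: the matrix TP, whose subject is Carmen₁.
*Carmen₁* c-commands the pronoun within its binding domain → coindexation would violate Principle B.
*Odette₂*: the pronoun c-commands this R-expression → coindexation would violate Principle C on *Odette₂*.
*[Odette₂'s accuser]₃*: the pronoun c-commands this R-expression → coindexation would violate Principle C on *[Odette₂'s accuser]₃*.
*Sofia₄*: the pronoun c-commands this R-expression → coindexation would violate Principle C on *Sofia₄*.

none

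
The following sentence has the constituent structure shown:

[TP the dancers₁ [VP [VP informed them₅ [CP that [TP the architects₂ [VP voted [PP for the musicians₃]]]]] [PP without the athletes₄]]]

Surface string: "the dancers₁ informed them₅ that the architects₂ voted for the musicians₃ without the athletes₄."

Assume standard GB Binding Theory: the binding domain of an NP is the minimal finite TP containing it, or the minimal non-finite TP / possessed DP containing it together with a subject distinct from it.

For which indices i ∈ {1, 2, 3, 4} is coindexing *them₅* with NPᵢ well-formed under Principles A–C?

{4}

*them* is a pronoun, so Principle B applies: it must be free in its binding domain.
Binding domain of *them₅*: the matrix TP, whose subject is the dancers₁.
*the dancers₁* c-commands the pronoun within its binding domain → coindexation would violate Principle B.
*the architects₂*: the pronoun c-commands this R-expression → coindexation would violate Principle C on *the architects₂*.
*the musicians₃*: the pronoun c-commands this R-expression → coindexation would violate Principle C on *the musicians₃*.
*the athletes₄* and the pronoun do not c-command one another → neither Principle B nor Principle C is at stake; coindexation permitted.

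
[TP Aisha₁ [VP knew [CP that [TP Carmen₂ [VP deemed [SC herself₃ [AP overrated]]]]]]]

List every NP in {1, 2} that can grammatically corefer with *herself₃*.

*herself* is an anaphor, so Principle A applies: it must be bound in its binding domain.
Binding domain of *herself₃*: the embedded TP, whose subject is Carmen₂.
*Aisha₁* c-commands the anaphor but is outside its binding domain → cannot satisfy Principle A.
*Carmen₂* c-commands the anaphor within its binding domain → licit binder.

{2}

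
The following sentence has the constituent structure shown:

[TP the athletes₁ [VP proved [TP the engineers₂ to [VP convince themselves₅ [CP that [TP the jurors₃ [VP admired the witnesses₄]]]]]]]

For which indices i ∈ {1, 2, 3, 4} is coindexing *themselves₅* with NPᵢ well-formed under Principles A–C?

{2}

*themselves* is an anaphor, so Principle A applies: it must be bound in its binding domain.
Binding domain of *themselves₅*: the embedded TP, whose subject is the engineers₂.
*the athletes₁* c-commands the anaphor but is outside its binding domain → cannot satisfy Principle A.
*the engineers₂* c-commands the anaphor within its binding domain → licit binder.
*the jurors₃* does not c-command the anaphor → cannot bind it.
*the witnesses₄* does not c-command the anaphor → cannot bind it.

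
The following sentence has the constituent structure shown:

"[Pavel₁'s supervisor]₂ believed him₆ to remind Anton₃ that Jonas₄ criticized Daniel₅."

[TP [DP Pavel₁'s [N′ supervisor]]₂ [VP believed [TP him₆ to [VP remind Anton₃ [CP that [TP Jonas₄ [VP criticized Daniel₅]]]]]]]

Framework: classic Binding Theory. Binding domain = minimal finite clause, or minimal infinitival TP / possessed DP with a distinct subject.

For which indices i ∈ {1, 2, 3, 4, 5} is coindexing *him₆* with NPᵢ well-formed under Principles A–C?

*him* is a pronoun, so Principle B applies: it must be free in its binding domain.
Binding domain of *him₆*: the matrix TP, whose subject is [Pavel₁'s supervisor]₂.
*Pavel₁* and the pronoun do not c-command one another → neither Principle B nor Principle C is at stake; coindexation permitted.
*[Pavel₁'s supervisor]₂* c-commands the pronoun within its binding domain → coindexation would violate Principle B.
*Anton₃*: the pronoun c-commands this R-expression → coindexation would violate Principle C on *Anton₃*.
*Jonas₄*: the pronoun c-commands this R-expression → coindexation would violate Principle C on *Jonas₄*.
*Daniel₅*: the pronoun c-commands this R-expression → coindexation would violate Principle C on *Daniel₅*.

{1}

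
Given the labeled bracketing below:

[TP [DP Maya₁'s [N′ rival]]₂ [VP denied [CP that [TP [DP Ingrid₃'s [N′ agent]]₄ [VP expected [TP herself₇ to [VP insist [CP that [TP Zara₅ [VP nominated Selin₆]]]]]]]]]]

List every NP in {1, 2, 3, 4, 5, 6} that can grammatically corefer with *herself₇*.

{4}

*herself* is an anaphor, so Principle A applies: it must be bound in its binding domain.
Binding domain of *herself₇*: the embedded TP, whose subject is [Ingrid₃'s agent]₄.
*Maya₁* does not c-command the anaphor → cannot bind it.
*[Maya₁'s rival]₂* c-commands the anaphor but is outside its binding domain → cannot satisfy Principle A.
*Ingrid₃* does not c-command the anaphor → cannot bind it.
*[Ingrid₃'s agent]₄* c-commands the anaphor within its binding domain → licit binder.
*Zara₅* does not c-command the anaphor → cannot bind it.
*Selin₆* does not c-command the anaphor → cannot bind it.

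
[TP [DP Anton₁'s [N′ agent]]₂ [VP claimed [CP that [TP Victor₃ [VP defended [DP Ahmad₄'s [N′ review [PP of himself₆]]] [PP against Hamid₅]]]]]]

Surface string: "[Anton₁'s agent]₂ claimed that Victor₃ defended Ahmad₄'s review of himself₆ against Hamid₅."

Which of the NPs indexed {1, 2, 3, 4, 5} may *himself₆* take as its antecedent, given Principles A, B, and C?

*himself* is an anaphor, so Principle A applies: it must be bound in its binding domain.
Binding domain of *himself₆*: the possessed DP, whose subject is Ahmad₄.
*Anton₁* does not c-command the anaphor → cannot bind it.
*[Anton₁'s agent]₂* c-commands the anaphor but is outside its binding domain → cannot satisfy Principle A.
*Victor₃* c-commands the anaphor but is outside its binding domain → cannot satisfy Principle A.
*Ahmad₄* c-commands the anaphor within its binding domain → licit binder.
*Hamid₅* does not c-command the anaphor → cannot bind it.

{4}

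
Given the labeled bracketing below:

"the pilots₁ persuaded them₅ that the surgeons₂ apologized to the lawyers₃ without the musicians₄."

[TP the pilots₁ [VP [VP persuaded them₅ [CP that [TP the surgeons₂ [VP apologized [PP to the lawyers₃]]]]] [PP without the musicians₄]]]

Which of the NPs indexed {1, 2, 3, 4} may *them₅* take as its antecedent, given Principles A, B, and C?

*them* is a pronoun, so Principle B applies: it must be free in its binding domain.
Binding domain of *them₅*: the matrix TP, whose subject is the pilots₁.
*the pilots₁* c-commands the pronoun within its binding domain → coindexation would violate Principle B.
*the surgeons₂*: the pronoun c-commands this R-expression → coindexation would violate Principle C on *the surgeons₂*.
*the lawyers₃*: the pronoun c-commands this R-expression → coindexation would violate Principle C on *the lawyers₃*.
*the musicians₄* and the pronoun do not c-command one another → neither Principle B nor Principle C is at stake; coindexation permitted.

{4}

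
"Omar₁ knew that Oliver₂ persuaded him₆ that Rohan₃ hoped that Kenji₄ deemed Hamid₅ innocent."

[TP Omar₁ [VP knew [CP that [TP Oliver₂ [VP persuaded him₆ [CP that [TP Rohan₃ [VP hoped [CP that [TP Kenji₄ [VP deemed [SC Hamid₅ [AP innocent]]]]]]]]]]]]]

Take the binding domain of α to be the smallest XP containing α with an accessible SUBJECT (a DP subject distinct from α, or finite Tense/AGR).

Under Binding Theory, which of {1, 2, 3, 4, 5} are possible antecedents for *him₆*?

{1}

*him* is a pronoun, so Principle B applies: it must be free in its binding domain.
Binding domain of *him₆*: the embedded TP, whose subject is Oliver₂.
*Omar₁* c-commands the pronoun but from outside its binding domain, and is not c-commanded by it → coindexation permitted.
*Oliver₂* c-commands the pronoun within its binding domain → coindexation would violate Principle B.
*Rohan₃*: the pronoun c-commands this R-expression → coindexation would violate Principle C on *Rohan₃*.
*Kenji₄*: the pronoun c-commands this R-expression → coindexation would violate Principle C on *Kenji₄*.
*Hamid₅*: the pronoun c-commands this R-expression → coindexation would violate Principle C on *Hamid₅*.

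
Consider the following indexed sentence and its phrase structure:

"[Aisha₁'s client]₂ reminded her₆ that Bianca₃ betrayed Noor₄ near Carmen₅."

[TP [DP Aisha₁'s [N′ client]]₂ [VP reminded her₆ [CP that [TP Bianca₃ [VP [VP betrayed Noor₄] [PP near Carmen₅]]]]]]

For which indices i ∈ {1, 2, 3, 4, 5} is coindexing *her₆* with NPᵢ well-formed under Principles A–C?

*her* is a pronoun, so Principle B applies: it must be free in its binding domain.
Binding domain of *her₆*: the matrix TP, whose subject is [Aisha₁'s client]₂.
*Aisha₁* and the pronoun do not c-command one another → neither Principle B nor Principle C is at stake; coindexation permitted.
*[Aisha₁'s client]₂* c-commands the pronoun within its binding domain → coindexation would violate Principle B.
*Bianca₃*: the pronoun c-commands this R-expression → coindexation would violate Principle C on *Bianca₃*.
*Noor₄*: the pronoun c-commands this R-expression → coindexation would violate Principle C on *Noor₄*.
*Carmen₅*: the pronoun c-commands this R-expression → coindexation would violate Principle C on *Carmen₅*.

{1}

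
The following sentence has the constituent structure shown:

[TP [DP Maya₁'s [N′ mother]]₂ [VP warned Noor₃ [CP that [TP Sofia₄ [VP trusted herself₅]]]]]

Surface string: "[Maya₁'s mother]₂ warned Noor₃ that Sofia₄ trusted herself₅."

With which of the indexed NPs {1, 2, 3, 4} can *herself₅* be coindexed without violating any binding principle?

*herself* is an anaphor, so Principle A applies: it must be bound in its binding domain.
Binding domain of *herself₅*: the embedded TP, whose subject is Sofia₄.
*Maya₁* does not c-command the anaphor → cannot bind it.
*[Maya₁'s mother]₂* c-commands the anaphor but is outside its binding domain → cannot satisfy Principle A.
*Noor₃* c-commands the anaphor but is outside its binding domain → cannot satisfy Principle A.
*Sofia₄* c-commands the anaphor within its binding domain → licit binder.

{4}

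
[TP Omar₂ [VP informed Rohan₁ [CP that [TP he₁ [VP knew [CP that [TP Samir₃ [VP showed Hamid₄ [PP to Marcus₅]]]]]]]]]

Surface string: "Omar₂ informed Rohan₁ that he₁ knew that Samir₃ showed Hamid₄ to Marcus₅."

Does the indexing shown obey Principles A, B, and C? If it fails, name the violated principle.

grammatical

The two coindexed NPs are *Rohan₁* and *he₁*.
*he₁* is a pronoun; nothing c-commands it within its binding domain (the embedded TP.), so Principle B holds trivially.
*Rohan₁* is an R-expression; *he₁* does not c-command it, and no other NP shares its index, so Principle C is satisfied.
All principles are respected.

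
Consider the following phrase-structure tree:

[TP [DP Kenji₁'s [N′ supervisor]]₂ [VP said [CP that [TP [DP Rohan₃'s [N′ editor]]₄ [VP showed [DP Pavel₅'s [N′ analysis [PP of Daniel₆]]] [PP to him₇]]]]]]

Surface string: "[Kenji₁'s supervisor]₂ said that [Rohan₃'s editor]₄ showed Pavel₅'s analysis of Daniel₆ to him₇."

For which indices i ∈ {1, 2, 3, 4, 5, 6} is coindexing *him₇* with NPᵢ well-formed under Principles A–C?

*him* is a pronoun, so Principle B applies: it must be free in its binding domain.
Binding domain of *him₇*: the embedded TP, whose subject is [Rohan₃'s editor]₄.
*Kenji₁* and the pronoun do not c-command one another → neither Principle B nor Principle C is at stake; coindexation permitted.
*[Kenji₁'s supervisor]₂* c-commands the pronoun but from outside its binding domain, and is not c-commanded by it → coindexation permitted.
*Rohan₃* and the pronoun do not c-command one another → neither Principle B nor Principle C is at stake; coindexation permitted.
*[Rohan₃'s editor]₄* c-commands the pronoun within its binding domain → coindexation would violate Principle B.
*Pavel₅* and the pronoun do not c-command one another → neither Principle B nor Principle C is at stake; coindexation permitted.
*Daniel₆* and the pronoun do not c-command one another → neither Principle B nor Principle C is at stake; coindexation permitted.

{1, 2, 3, 5, 6}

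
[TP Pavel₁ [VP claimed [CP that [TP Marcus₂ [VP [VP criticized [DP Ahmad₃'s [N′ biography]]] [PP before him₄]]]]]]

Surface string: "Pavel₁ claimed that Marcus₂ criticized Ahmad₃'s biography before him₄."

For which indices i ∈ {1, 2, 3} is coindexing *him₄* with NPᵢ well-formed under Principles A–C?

*him* is a pronoun, so Principle B applies: it must be free in its binding domain.
Binding domain of *him₄*: the embedded TP, whose subject is Marcus₂.
*Pavel₁* c-commands the pronoun but from outside its binding domain, and is not c-commanded by it → coindexation permitted.
*Marcus₂* c-commands the pronoun within its binding domain → coindexation would violate Principle B.
*Ahmad₃* and the pronoun do not c-command one another → neither Principle B nor Principle C is at stake; coindexation permitted.

{1, 3}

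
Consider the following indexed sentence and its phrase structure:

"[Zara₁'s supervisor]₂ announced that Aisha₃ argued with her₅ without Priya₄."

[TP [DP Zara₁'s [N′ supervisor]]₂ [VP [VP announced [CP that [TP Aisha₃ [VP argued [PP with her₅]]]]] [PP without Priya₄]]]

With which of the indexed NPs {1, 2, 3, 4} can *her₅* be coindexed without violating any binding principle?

{1, 2, 4}

*her* is a pronoun, so Principle B applies: it must be free in its binding domain.
Binding domain of *her₅*: the embedded TP, whose subject is Aisha₃.
*Zara₁* and the pronoun do not c-command one another → neither Principle B nor Principle C is at stake; coindexation permitted.
*[Zara₁'s supervisor]₂* c-commands the pronoun but from outside its binding domain, and is not c-commanded by it → coindexation permitted.
*Aisha₃* c-commands the pronoun within its binding domain → coindexation would violate Principle B.
*Priya₄* and the pronoun do not c-command one another → neither Principle B nor Principle C is at stake; coindexation permitted.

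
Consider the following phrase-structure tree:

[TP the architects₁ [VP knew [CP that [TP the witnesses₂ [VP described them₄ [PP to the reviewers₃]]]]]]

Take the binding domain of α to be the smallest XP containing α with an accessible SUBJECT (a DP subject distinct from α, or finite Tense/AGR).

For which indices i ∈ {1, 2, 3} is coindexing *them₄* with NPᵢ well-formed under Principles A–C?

*them* is a pronoun, so Principle B applies: it must be free in its binding domain.
Binding domain of *them₄*: the embedded TP, whose subject is the witnesses₂.
*the architects₁* c-commands the pronoun but from outside its binding domain, and is not c-commanded by it → coindexation permitted.
*the witnesses₂* c-commands the pronoun within its binding domain → coindexation would violate Principle B.
*the reviewers₃*: the pronoun c-commands this R-expression → coindexation would violate Principle C on *the reviewers₃*.

{1}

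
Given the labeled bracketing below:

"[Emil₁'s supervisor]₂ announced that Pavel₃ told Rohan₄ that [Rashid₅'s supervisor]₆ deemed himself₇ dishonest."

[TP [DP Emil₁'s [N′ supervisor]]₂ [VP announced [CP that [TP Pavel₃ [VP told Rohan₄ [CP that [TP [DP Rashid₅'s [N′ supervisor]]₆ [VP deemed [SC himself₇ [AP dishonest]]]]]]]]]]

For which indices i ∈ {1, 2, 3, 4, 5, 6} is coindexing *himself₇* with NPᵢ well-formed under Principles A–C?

*himself* is an anaphor, so Principle A applies: it must be bound in its binding domain.
Binding domain of *himself₇*: the embedded TP, whose subject is [Rashid₅'s supervisor]₆.
*Emil₁* does not c-command the anaphor → cannot bind it.
*[Emil₁'s supervisor]₂* c-commands the anaphor but is outside its binding domain → cannot satisfy Principle A.
*Pavel₃* c-commands the anaphor but is outside its binding domain → cannot satisfy Principle A.
*Rohan₄* c-commands the anaphor but is outside its binding domain → cannot satisfy Principle A.
*Rashid₅* does not c-command the anaphor → cannot bind it.
*[Rashid₅'s supervisor]₆* c-commands the anaphor within its binding domain → licit binder.

{6}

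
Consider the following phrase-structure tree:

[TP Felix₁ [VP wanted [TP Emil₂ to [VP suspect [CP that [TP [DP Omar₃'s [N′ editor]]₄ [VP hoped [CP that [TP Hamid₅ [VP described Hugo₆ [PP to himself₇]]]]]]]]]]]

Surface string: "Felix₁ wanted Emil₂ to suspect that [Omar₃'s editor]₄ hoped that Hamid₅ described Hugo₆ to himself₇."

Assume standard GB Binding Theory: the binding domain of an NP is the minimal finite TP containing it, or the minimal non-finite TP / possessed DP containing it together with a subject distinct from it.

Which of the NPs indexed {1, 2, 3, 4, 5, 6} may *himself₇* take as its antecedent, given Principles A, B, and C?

*himself* is an anaphor, so Principle A applies: it must be bound in its binding domain.
Binding domain of *himself₇*: the embedded TP, whose subject is Hamid₅.
*Felix₁* c-commands the anaphor but is outside its binding domain → cannot satisfy Principle A.
*Emil₂* c-commands the anaphor but is outside its binding domain → cannot satisfy Principle A.
*Omar₃* does not c-command the anaphor → cannot bind it.
*[Omar₃'s editor]₄* c-commands the anaphor but is outside its binding domain → cannot satisfy Principle A.
*Hamid₅* c-commands the anaphor within its binding domain → licit binder.
*Hugo₆* c-commands the anaphor within its binding domain → licit binder.

{5, 6}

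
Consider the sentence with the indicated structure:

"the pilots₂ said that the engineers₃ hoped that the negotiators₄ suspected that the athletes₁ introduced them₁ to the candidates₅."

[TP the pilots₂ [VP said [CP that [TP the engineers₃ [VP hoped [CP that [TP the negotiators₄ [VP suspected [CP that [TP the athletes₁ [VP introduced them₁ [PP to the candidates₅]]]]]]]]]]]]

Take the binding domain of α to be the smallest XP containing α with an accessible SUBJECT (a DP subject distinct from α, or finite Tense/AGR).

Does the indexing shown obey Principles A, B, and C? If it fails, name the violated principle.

The two coindexed NPs are *the athletes₁* and *them₁*.
*them₁* is a pronoun. Its binding domain is the embedded TP, whose subject is the athletes₁.
*the athletes₁* c-commands it within that domain and carries the same index.
The pronoun is locally bound → Principle B violation.

Principle B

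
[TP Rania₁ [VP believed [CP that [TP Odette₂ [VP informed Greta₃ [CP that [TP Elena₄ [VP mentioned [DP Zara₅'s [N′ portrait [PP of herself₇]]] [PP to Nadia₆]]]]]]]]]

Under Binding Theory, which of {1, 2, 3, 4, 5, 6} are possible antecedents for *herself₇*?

{5}

*herself* is an anaphor, so Principle A applies: it must be bound in its binding domain.
Binding domain of *herself₇*: the possessed DP, whose subject is Zara₅.
*Rania₁* c-commands the anaphor but is outside its binding domain → cannot satisfy Principle A.
*Odette₂* c-commands the anaphor but is outside its binding domain → cannot satisfy Principle A.
*Greta₃* c-commands the anaphor but is outside its binding domain → cannot satisfy Principle A.
*Elena₄* c-commands the anaphor but is outside its binding domain → cannot satisfy Principle A.
*Zara₅* c-commands the anaphor within its binding domain → licit binder.
*Nadia₆* does not c-command the anaphor → cannot bind it.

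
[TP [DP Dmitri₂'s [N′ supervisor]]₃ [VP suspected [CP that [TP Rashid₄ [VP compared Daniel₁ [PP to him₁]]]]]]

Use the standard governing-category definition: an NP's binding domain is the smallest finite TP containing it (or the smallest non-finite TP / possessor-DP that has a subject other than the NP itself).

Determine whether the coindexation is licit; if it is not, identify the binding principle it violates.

Principle B

The two coindexed NPs are *Daniel₁* and *him₁*.
*him₁* is a pronoun. Its binding domain is the embedded TP, whose subject is Rashid₄.
*Daniel₁* c-commands it within that domain and carries the same index.
The pronoun is locally bound → Principle B violation.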